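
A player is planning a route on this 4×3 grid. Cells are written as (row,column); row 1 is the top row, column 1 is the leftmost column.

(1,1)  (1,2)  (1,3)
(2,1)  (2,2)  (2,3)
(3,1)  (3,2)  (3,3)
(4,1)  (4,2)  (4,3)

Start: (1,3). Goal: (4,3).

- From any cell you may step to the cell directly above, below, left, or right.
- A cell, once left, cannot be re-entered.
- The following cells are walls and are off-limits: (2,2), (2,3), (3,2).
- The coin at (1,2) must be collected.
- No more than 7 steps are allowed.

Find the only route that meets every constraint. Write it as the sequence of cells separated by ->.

Any route must reach (1,2) and still end at (4,3) within 7 moves, so the order of the required stops is forced.
Route from (1,3): left 2 to (1,1), down 3 to (4,1), right 2 to (4,3) — 7 moves in all.
Check: all required cells visited; 7 ≤ 7 moves.

(1,3) -> (1,2) -> (1,1) -> (2,1) -> (3,1) -> (4,1) -> (4,2) -> (4,3)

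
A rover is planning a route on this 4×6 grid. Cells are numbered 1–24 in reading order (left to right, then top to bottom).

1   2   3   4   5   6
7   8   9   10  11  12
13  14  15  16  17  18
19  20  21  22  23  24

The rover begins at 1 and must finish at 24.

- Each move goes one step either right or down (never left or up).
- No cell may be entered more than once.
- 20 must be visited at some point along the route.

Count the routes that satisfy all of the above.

4

A right/down-only route from 1 to 24 makes exactly 3 down-moves and 5 right-moves in some order.
With no other constraints that would be C(8,3) = 56 routes.
Split at 20 and multiply the segment counts: 1→20: 4; 20→24: 1; product = 4.
That gives 4 routes.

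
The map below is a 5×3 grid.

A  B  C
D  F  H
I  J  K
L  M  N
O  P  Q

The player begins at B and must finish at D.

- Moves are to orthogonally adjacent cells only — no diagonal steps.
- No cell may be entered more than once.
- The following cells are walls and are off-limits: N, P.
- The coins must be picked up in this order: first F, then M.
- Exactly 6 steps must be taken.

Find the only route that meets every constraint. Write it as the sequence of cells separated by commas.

The waypoints must appear in the order F, M, with no cell reused.
Route from B: 3× down (reaching M), left to L, 2× up (reaching D) — 6 moves in all.
Check: order respected (F at step 1, M at step 3); 6 moves as required.

B, F, J, M, L, I, D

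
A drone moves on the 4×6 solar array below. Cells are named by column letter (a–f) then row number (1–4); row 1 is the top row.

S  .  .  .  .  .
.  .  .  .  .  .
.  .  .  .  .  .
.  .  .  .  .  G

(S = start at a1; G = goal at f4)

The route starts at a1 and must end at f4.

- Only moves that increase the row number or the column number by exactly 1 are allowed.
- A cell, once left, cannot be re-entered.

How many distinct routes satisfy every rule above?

56

A right/down-only route from a1 to f4 makes exactly 3 down-moves and 5 right-moves in some order.
With no other constraints that would be C(8,3) = 56 routes.
That gives 56 routes.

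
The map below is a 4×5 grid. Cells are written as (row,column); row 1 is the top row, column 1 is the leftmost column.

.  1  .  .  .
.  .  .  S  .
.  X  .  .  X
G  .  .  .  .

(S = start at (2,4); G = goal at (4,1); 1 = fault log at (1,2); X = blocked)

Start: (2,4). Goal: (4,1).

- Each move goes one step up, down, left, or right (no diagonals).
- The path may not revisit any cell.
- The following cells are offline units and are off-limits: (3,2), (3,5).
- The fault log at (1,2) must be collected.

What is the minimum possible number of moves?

Any route passes through (1,2) somewhere between (2,4) and (4,1). Summing Manhattan distances along the two legs ((2,4) → (1,2) → (4,1)) gives a lower bound of 3 + 4 = 7 moves.
A route of 7 moves achieves this: (2,4) → (1,4) → (1,3) → (1,2) → (2,2) → (2,1) → (3,1) → (4,1).
Since 7 matches the lower bound, it is optimal.

7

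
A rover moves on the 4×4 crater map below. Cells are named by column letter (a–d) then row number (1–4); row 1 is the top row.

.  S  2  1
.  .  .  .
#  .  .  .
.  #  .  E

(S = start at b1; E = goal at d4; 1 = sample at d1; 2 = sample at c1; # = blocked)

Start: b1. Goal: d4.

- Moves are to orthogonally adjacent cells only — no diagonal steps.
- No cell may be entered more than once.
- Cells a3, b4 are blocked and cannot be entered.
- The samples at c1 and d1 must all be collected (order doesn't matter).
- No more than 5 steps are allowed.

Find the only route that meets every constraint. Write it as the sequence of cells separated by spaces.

b1 c1 d1 d2 d3 d4

Any route must reach c1 and d1 and still end at d4 within 5 moves, so the order of the required stops is forced.
Route from b1: 2× right (reaching d1), 3× down (reaching d4) — 5 moves in all.
Check: all required cells visited; 5 ≤ 5 moves.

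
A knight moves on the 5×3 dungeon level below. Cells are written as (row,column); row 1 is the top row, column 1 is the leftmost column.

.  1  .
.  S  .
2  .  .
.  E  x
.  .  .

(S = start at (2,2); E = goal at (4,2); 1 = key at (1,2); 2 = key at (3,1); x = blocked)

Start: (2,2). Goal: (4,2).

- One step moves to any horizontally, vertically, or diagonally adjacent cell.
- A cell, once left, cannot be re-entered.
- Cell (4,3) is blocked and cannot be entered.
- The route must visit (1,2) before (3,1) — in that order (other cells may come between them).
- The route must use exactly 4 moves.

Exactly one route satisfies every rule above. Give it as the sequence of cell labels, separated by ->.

(2,2) -> (1,2) -> (2,1) -> (3,1) -> (4,2)

The waypoints must appear in the order (1,2), (3,1), with no cell reused.
Route from (2,2): up to (1,2), down-left to (2,1), down to (3,1), down-right to (4,2) — 4 moves in all.
Check: order respected (1 at step 1, 2 at step 3); 4 moves as required.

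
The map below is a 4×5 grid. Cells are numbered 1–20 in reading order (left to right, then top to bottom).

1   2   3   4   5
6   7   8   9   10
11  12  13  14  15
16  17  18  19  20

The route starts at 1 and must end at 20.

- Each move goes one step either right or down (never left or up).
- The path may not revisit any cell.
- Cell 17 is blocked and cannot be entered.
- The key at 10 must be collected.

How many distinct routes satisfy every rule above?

A right/down-only route from 1 to 20 makes exactly 3 down-moves and 4 right-moves in some order.
With no other constraints that would be C(7,3) = 35 routes.
Split at 10 and multiply the segment counts (each segment already excludes blocked cells): 1→10: 5; 10→20: 1; product = 5.
That gives 5 routes.

5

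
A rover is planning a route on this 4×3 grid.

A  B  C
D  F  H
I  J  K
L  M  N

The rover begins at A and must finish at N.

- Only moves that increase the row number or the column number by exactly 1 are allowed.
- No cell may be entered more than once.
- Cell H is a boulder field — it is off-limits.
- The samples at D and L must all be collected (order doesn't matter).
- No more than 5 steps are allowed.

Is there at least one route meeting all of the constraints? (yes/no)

One route that works: A → D → I → L → M → N.

yes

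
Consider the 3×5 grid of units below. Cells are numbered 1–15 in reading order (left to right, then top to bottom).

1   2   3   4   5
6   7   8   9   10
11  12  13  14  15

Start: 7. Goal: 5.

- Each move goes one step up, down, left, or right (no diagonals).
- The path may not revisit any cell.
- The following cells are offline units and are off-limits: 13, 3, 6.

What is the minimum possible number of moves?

The Manhattan distance from 7 to 5 is |2−1| + |2−5| = 4, so at least 4 moves are needed.
A route of 4 moves achieves this: 7 → 8 → 9 → 4 → 5.
Since 4 matches the lower bound, it is optimal.

4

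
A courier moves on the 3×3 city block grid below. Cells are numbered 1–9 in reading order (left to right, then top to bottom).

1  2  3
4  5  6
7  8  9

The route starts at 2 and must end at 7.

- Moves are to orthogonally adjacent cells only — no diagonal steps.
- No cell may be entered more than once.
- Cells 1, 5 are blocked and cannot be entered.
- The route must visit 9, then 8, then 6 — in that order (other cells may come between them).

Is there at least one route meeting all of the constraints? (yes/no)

no

Ignoring the required order, 1 revisit-free route from 2 to 7 passes through all of 9, 8, and 6; the waypoint orders that occur are 6 → 9 → 8 (1) — never 9 → 8 → 6.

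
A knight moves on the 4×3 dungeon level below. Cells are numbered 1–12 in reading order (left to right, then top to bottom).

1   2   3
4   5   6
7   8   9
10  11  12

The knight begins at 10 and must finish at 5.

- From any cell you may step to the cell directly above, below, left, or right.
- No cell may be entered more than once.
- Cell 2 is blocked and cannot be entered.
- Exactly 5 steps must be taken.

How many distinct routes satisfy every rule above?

5

Need simple routes of exactly 5 moves from 10 to 5 (Manhattan distance 3, so 1 moves are spent on a detour and 1 undoing it).
Enumerating: 10 7 8 9 6 5 | 10 11 8 7 4 5 | 10 11 8 9 6 5 | 10 11 12 9 6 5 | 10 11 12 9 8 5.
That gives 5 routes.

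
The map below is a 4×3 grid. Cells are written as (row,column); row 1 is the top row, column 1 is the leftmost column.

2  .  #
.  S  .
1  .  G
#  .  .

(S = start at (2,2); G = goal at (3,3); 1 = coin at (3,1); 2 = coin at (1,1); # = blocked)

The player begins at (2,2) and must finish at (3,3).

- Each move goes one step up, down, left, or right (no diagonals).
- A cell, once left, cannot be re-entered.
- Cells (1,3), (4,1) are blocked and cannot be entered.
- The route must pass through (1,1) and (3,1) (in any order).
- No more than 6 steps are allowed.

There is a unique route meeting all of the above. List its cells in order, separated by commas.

The budget equals the shortest possible length, so every move has to be on a shortest route through the required cells.
Route from (2,2): up 1 to (1,2), left 1 to (1,1), down 2 to (3,1), right 2 to (3,3) — 6 moves in all.
Check: all required cells visited; 6 ≤ 6 moves.

(2,2), (1,2), (1,1), (2,1), (3,1), (3,2), (3,3)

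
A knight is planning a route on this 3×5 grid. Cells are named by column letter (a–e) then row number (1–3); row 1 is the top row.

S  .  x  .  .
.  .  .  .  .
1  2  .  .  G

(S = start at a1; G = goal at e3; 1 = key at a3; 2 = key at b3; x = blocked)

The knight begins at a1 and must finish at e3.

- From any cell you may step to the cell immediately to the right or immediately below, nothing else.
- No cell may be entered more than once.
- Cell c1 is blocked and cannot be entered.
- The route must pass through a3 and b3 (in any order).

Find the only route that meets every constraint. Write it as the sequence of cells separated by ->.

a1 -> a2 -> a3 -> b3 -> c3 -> d3 -> e3

Moves only go right or down, so the column and row indices never decrease.
Route from a1: 2× down (reaching a3), 4× right (reaching e3) — 6 moves in all.
Check: all required cells visited.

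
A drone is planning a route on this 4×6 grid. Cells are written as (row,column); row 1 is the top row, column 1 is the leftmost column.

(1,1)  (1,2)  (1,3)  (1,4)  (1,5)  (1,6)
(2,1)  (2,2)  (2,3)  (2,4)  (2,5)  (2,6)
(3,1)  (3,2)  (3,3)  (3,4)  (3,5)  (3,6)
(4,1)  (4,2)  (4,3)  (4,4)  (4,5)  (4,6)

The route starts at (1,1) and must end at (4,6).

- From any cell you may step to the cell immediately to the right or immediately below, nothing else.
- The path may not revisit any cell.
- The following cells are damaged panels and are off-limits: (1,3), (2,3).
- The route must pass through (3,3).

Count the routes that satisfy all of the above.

12

A right/down-only route from (1,1) to (4,6) makes exactly 3 down-moves and 5 right-moves in some order.
With no other constraints that would be C(8,3) = 56 routes.
Split at (3,3) and multiply the segment counts (each segment already excludes blocked cells): (1,1)→(3,3): 3; (3,3)→(4,6): 4; product = 12.
That gives 12 routes.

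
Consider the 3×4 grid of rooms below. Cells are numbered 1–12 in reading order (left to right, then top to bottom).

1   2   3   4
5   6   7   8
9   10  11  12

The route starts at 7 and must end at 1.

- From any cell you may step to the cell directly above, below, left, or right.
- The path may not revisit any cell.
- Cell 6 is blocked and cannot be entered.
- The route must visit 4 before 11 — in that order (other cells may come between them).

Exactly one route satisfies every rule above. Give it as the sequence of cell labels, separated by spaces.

The waypoints must appear in the order 4, 11, with no cell reused.
Route from 7: up 1 to 3, right 1 to 4, down 2 to 12, left 3 to 9, up 2 to 1 — 9 moves in all.
Check: order respected (4 at step 2, 11 at step 5).

7 3 4 8 12 11 10 9 5 1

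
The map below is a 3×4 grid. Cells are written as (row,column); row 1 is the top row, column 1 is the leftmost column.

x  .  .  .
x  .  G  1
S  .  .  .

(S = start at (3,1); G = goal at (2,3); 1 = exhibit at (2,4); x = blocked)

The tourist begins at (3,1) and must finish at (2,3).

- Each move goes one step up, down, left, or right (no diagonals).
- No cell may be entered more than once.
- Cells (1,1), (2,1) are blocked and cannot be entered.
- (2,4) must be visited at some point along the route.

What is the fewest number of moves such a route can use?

5

Any route passes through (2,4) somewhere between (3,1) and (2,3). Summing Manhattan distances along the two legs ((3,1) → (2,4) → (2,3)) gives a lower bound of 4 + 1 = 5 moves.
A route of 5 moves achieves this: (3,1) → (3,2) → (3,3) → (3,4) → (2,4) → (2,3).
Since 5 matches the lower bound, it is optimal.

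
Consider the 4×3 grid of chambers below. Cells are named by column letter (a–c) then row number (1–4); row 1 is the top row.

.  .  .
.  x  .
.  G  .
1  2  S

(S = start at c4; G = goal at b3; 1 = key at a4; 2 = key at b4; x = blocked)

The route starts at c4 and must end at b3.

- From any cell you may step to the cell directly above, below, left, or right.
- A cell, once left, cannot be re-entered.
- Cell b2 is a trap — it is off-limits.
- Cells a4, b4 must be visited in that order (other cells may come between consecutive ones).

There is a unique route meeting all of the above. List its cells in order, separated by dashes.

The waypoints must appear in the order a4, b4, with no cell reused.
Route from c4: 3× up (reaching c1), 2× left (reaching a1), 3× down (reaching a4), right to b4, up to b3 — 10 moves in all.
Check: order respected (1 at step 8, 2 at step 9).

c4 - c3 - c2 - c1 - b1 - a1 - a2 - a3 - a4 - b4 - b3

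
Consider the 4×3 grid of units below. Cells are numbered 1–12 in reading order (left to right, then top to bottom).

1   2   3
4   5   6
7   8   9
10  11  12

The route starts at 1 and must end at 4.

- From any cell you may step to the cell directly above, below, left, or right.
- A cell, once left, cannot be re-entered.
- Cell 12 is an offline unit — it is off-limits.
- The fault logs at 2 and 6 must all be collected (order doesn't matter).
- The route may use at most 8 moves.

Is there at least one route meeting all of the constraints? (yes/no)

One route that works: 1 → 2 → 3 → 6 → 5 → 4.

yes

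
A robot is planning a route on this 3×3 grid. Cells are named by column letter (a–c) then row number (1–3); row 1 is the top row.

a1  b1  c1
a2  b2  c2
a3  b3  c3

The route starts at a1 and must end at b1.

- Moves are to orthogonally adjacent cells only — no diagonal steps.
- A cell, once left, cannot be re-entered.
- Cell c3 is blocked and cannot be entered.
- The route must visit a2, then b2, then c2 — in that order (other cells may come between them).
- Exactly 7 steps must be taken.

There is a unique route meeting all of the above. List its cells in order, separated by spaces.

a1 a2 a3 b3 b2 c2 c1 b1

The waypoints must appear in the order a2, b2, c2, with no cell reused.
Route from a1: 2× down (reaching a3), right to b3, up to b2, right to c2, up to c1, left to b1 — 7 moves in all.
Check: order respected (a2 at step 1, b2 at step 4, c2 at step 5); 7 moves as required.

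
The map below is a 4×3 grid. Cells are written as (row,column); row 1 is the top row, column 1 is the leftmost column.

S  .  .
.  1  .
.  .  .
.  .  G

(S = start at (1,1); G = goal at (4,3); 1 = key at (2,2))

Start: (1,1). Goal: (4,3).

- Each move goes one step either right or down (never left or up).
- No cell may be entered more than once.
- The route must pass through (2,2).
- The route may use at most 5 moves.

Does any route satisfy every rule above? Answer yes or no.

One route that works: (1,1) → (2,1) → (2,2) → (3,2) → (4,2) → (4,3).

yes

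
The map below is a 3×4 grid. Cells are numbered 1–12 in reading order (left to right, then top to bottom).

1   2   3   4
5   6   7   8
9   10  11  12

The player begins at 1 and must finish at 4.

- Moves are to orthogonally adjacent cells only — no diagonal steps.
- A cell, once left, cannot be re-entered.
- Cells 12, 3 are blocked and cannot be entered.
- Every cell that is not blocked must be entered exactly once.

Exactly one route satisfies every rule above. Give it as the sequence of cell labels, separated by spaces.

Need to visit all 10 open cells exactly once, starting at 1 and ending at 4.
Cell 8 has only two open neighbours (4 and 7), so the path must pass straight through it: one of those is the cell it's entered from and the other is where it exits.
Route from 1: right 1 to 2, down 1 to 6, left 1 to 5, down 1 to 9, right 2 to 11, up 1 to 7, right 1 to 8, up 1 to 4 — 9 moves in all.
Check: all 10 open cells covered.

1 2 6 5 9 10 11 7 8 4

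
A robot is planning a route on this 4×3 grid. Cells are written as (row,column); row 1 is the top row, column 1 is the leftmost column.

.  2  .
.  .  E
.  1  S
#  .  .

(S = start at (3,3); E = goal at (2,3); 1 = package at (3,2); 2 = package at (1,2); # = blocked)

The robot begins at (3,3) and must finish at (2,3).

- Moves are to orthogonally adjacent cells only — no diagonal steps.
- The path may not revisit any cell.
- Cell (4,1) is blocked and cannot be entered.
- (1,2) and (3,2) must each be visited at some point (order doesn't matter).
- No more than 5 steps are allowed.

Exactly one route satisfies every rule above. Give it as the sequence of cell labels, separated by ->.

(3,3) -> (3,2) -> (2,2) -> (1,2) -> (1,3) -> (2,3)

The 5-move cap with required stops at (1,2), (3,2) leaves no slack for detours.
Route from (3,3): left to (3,2), 2× up (reaching (1,2)), right to (1,3), down to (2,3) — 5 moves in all.
Check: all required cells visited; 5 ≤ 5 moves.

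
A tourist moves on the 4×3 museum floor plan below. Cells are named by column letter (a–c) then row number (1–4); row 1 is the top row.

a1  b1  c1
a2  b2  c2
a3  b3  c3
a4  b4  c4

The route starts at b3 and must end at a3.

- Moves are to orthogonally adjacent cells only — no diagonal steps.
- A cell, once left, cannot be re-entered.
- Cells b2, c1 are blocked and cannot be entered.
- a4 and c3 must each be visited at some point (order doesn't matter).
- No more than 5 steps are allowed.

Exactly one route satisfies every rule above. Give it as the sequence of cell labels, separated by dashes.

b3 - c3 - c4 - b4 - a4 - a3

The budget equals the shortest possible length, so every move has to be on a shortest route through the required cells.
Route from b3: right to c3, down to c4, 2× left (reaching a4), up to a3 — 5 moves in all.
Check: all required cells visited; 5 ≤ 5 moves.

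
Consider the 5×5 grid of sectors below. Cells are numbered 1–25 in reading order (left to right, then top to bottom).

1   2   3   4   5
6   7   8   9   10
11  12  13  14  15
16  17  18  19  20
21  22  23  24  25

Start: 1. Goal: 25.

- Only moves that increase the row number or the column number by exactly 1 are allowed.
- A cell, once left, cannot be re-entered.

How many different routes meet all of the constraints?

70

A right/down-only route from 1 to 25 makes exactly 4 down-moves and 4 right-moves in some order.
With no other constraints that would be C(8,4) = 70 routes.
That gives 70 routes.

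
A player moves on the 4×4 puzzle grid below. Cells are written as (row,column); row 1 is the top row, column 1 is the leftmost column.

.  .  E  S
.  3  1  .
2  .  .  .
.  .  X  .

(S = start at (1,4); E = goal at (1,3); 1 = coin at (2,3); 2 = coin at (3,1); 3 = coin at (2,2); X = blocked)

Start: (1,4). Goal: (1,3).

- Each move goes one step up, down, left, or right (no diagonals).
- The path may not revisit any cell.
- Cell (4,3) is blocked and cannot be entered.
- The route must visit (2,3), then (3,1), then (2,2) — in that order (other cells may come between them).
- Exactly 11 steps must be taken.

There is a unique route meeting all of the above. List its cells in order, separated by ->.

The waypoints must appear in the order (2,3), (3,1), (2,2), with no cell reused.
Route from (1,4): down to (2,4), left to (2,3), down to (3,3), left to (3,2), down to (4,2), left to (4,1), 2× up (reaching (2,1)), right to (2,2), up to (1,2), right to (1,3) — 11 moves in all.
Check: order respected (1 at step 2, 2 at step 7, 3 at step 9); 11 moves as required.

(1,4) -> (2,4) -> (2,3) -> (3,3) -> (3,2) -> (4,2) -> (4,1) -> (3,1) -> (2,1) -> (2,2) -> (1,2) -> (1,3)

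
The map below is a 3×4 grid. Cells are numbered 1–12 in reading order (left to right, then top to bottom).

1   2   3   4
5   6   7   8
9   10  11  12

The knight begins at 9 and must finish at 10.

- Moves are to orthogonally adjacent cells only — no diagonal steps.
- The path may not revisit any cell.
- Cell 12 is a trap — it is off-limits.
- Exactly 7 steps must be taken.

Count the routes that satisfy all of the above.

4

Need simple routes of exactly 7 moves from 9 to 10 (Manhattan distance 1, so 3 moves are spent on a detour and 3 undoing it).
Enumerating: 9 5 1 2 6 7 11 10 | 9 5 1 2 3 7 11 10 | 9 5 1 2 3 7 6 10 | 9 5 6 2 3 7 11 10.
That gives 4 routes.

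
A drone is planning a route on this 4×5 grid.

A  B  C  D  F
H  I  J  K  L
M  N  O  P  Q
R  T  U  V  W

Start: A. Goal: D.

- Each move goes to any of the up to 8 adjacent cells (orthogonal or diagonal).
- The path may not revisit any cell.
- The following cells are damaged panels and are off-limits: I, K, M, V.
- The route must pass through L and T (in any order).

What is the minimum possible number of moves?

7

Any route passes through L and T in some order between A and D. Summing Chebyshev distances along each leg and taking the cheapest ordering (A → T → L → D) gives a lower bound of 3 + 3 + 1 = 7 moves.
A route of 7 moves achieves this: A → H → N → T → O → P → L → D.
Since 7 matches the lower bound, it is optimal.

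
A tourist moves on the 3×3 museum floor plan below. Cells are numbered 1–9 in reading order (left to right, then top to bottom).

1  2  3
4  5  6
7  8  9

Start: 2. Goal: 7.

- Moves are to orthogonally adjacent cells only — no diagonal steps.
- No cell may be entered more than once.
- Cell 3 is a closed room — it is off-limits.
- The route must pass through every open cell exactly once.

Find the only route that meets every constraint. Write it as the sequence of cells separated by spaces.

Need to visit all 8 open cells exactly once, starting at 2 and ending at 7.
Cell 1 has only two open neighbours (4 and 2), so the path must pass straight through it: one of those is the cell it's entered from and the other is where it exits.
Route from 2: left to 1, down to 4, 2× right (reaching 6), down to 9, 2× left (reaching 7) — 7 moves in all.
Check: all 8 open cells covered.

2 1 4 5 6 9 8 7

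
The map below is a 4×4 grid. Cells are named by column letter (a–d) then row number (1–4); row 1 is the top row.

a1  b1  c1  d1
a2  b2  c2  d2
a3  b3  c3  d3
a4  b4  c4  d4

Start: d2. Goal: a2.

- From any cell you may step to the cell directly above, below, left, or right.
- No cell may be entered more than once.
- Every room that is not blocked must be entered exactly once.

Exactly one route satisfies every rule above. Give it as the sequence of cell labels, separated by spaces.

Need to visit all 16 open cells exactly once, starting at d2 and ending at a2.
Cell d1 has only two open neighbours (d2 and c1), so the path must pass straight through it: one of those is the cell it's entered from and the other is where it exits.
Route from d2: up 1 to d1, left 1 to c1, down 2 to c3, right 1 to d3, down 1 to d4, left 3 to a4, up 1 to a3, right 1 to b3, up 2 to b1, left 1 to a1, down 1 to a2 — 15 moves in all.
Check: all 16 open cells covered.

d2 d1 c1 c2 c3 d3 d4 c4 b4 a4 a3 b3 b2 b1 a1 a2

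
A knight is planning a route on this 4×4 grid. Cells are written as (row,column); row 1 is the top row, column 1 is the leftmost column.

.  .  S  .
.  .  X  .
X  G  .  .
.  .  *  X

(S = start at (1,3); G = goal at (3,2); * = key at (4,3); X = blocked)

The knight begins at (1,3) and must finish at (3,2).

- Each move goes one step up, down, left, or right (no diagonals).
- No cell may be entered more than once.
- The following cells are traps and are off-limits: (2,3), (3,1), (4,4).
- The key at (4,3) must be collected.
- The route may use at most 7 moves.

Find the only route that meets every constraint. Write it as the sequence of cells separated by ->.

(1,3) -> (1,4) -> (2,4) -> (3,4) -> (3,3) -> (4,3) -> (4,2) -> (3,2)

The 7-move cap with required stops at (4,3) leaves no slack for detours.
Route from (1,3): right to (1,4), 2× down (reaching (3,4)), left to (3,3), down to (4,3), left to (4,2), up to (3,2) — 7 moves in all.
Check: all required cells visited; 7 ≤ 7 moves.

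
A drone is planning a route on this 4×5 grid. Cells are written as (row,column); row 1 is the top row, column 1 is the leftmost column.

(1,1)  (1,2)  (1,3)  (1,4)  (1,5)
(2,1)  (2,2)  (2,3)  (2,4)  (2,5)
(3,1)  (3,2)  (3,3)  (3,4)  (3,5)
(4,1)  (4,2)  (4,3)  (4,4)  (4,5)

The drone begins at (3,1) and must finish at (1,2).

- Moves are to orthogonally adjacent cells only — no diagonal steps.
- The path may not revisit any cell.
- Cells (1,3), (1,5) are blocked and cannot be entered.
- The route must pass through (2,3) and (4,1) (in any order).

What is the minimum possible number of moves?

Any route passes through (2,3) and (4,1) in some order between (3,1) and (1,2). Summing Manhattan distances along each leg and taking the cheapest ordering ((3,1) → (4,1) → (2,3) → (1,2)) gives a lower bound of 1 + 4 + 2 = 7 moves.
A route of 7 moves achieves this: (3,1) → (4,1) → (4,2) → (3,2) → (3,3) → (2,3) → (2,2) → (1,2).
Since 7 matches the lower bound, it is optimal.

7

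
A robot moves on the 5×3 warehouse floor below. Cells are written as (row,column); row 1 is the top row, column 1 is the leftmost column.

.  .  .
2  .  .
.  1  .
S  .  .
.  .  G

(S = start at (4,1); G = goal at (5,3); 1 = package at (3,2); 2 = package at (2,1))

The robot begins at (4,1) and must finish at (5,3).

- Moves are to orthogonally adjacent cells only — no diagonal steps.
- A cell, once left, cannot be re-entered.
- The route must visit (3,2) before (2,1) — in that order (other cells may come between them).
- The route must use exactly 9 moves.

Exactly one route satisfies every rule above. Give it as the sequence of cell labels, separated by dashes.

The waypoints must appear in the order (3,2), (2,1), with no cell reused.
Route from (4,1): right to (4,2), up to (3,2), left to (3,1), up to (2,1), 2× right (reaching (2,3)), 3× down (reaching (5,3)) — 9 moves in all.
Check: order respected (1 at step 2, 2 at step 4); 9 moves as required.

(4,1) - (4,2) - (3,2) - (3,1) - (2,1) - (2,2) - (2,3) - (3,3) - (4,3) - (5,3)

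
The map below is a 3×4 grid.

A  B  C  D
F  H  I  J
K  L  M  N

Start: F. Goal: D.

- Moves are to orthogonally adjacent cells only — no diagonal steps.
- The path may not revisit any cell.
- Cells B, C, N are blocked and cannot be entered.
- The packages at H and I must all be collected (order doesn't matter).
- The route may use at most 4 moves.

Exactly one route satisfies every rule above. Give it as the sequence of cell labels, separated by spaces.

F H I J D

The budget equals the shortest possible length, so every move has to be on a shortest route through the required cells.
Route from F: right 3 to J, up 1 to D — 4 moves in all.
Check: all required cells visited; 4 ≤ 4 moves.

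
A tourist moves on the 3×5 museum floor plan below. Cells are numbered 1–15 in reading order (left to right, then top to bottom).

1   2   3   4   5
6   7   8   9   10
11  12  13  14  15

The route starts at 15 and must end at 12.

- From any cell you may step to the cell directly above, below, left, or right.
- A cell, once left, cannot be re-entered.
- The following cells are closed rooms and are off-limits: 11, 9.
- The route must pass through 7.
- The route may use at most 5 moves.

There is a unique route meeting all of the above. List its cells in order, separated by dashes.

The budget equals the shortest possible length, so every move has to be on a shortest route through the required cells.
Route from 15: 2× left (reaching 13), up to 8, left to 7, down to 12 — 5 moves in all.
Check: all required cells visited; 5 ≤ 5 moves.

15 - 14 - 13 - 8 - 7 - 12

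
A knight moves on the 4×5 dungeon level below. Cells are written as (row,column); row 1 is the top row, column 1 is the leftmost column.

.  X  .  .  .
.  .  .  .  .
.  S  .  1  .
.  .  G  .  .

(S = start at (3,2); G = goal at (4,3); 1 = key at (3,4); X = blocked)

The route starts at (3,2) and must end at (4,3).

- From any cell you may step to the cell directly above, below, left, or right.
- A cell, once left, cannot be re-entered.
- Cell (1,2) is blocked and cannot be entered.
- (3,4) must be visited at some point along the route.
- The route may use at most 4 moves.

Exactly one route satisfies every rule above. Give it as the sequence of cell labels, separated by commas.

(3,2), (3,3), (3,4), (4,4), (4,3)

The 4-move cap with required stops at (3,4) leaves no slack for detours.
Route from (3,2): 2× right (reaching (3,4)), down to (4,4), left to (4,3) — 4 moves in all.
Check: all required cells visited; 4 ≤ 4 moves.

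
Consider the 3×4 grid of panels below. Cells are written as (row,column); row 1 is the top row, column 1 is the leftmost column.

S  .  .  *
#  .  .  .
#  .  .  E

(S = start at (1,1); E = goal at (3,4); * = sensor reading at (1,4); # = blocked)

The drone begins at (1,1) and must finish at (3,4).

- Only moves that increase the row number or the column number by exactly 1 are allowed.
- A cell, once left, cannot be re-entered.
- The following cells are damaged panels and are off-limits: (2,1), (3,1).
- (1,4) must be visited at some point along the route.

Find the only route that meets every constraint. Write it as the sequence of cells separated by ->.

Moves only go right or down, so the column and row indices never decrease.
Route from (1,1): right 3 to (1,4), down 2 to (3,4) — 5 moves in all.
Check: all required cells visited.

(1,1) -> (1,2) -> (1,3) -> (1,4) -> (2,4) -> (3,4)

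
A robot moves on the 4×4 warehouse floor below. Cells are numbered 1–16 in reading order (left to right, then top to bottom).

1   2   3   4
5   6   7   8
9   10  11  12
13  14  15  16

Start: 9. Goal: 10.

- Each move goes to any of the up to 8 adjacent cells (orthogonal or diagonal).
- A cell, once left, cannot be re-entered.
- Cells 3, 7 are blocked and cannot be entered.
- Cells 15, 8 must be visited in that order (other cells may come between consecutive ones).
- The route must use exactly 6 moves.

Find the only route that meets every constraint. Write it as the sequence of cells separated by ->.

The waypoints must appear in the order 15, 8, with no cell reused.
Route from 9: down-right 1 to 14, right 1 to 15, up-right 1 to 12, up 1 to 8, down-left 1 to 11, left 1 to 10 — 6 moves in all.
Check: order respected (15 at step 2, 8 at step 4); 6 moves as required.

9 -> 14 -> 15 -> 12 -> 8 -> 11 -> 10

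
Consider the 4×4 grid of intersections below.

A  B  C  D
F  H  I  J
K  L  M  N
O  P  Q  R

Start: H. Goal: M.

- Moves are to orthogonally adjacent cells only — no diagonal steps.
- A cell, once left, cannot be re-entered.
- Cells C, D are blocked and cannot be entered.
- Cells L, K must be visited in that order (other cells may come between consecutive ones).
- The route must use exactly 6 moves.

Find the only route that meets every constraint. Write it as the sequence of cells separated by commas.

The waypoints must appear in the order L, K, with no cell reused.
Route from H: down to L, left to K, down to O, 2× right (reaching Q), up to M — 6 moves in all.
Check: order respected (L at step 1, K at step 2); 6 moves as required.

H, L, K, O, P, Q, M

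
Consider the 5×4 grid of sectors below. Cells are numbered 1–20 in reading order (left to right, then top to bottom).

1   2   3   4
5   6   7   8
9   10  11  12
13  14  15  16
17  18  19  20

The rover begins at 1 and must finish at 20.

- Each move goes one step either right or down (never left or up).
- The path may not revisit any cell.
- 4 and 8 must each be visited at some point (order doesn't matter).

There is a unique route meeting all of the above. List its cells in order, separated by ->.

1 -> 2 -> 3 -> 4 -> 8 -> 12 -> 16 -> 20

Moves only go right or down, so the column and row indices never decrease.
Route from 1: 3× right (reaching 4), 4× down (reaching 20) — 7 moves in all.
Check: all required cells visited.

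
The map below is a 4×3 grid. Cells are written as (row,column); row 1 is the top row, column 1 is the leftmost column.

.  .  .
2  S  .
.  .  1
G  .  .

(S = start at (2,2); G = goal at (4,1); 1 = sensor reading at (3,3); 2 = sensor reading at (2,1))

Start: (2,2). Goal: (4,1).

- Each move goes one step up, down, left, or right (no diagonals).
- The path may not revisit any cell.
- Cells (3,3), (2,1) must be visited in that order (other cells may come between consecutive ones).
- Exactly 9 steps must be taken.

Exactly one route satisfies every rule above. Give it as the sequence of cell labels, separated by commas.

The waypoints must appear in the order (3,3), (2,1), with no cell reused.
Route from (2,2): down to (3,2), right to (3,3), 2× up (reaching (1,3)), 2× left (reaching (1,1)), 3× down (reaching (4,1)) — 9 moves in all.
Check: order respected (1 at step 2, 2 at step 7); 9 moves as required.

(2,2), (3,2), (3,3), (2,3), (1,3), (1,2), (1,1), (2,1), (3,1), (4,1)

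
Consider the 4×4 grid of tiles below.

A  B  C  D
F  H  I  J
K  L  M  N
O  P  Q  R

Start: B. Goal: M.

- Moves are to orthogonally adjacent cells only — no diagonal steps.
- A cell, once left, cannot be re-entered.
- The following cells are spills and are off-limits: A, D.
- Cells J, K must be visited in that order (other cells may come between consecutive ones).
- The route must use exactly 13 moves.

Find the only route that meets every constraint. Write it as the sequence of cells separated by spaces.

B C I J N R Q P O K F H L M

The waypoints must appear in the order J, K, with no cell reused.
Route from B: right 1 to C, down 1 to I, right 1 to J, down 2 to R, left 3 to O, up 2 to F, right 1 to H, down 1 to L, right 1 to M — 13 moves in all.
Check: order respected (J at step 3, K at step 9); 13 moves as required.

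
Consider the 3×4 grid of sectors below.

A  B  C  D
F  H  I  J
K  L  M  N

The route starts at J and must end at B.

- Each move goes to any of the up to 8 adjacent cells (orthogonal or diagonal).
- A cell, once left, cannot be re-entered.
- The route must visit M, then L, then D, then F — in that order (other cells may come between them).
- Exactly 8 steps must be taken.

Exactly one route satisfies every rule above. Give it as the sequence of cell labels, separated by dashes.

J - M - L - I - D - C - H - F - B

The waypoints must appear in the order M, L, D, F, with no cell reused.
Route from J: down-left to M, left to L, 2× up-right (reaching D), left to C, down-left to H, left to F, up-right to B — 8 moves in all.
Check: order respected (M at step 1, L at step 2, D at step 4, F at step 7); 8 moves as required.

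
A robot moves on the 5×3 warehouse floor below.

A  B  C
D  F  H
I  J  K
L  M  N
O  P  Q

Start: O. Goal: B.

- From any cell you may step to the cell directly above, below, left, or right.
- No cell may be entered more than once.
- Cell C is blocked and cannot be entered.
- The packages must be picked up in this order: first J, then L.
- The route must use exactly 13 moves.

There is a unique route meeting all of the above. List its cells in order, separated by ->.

O -> P -> Q -> N -> K -> H -> F -> J -> M -> L -> I -> D -> A -> B

The waypoints must appear in the order J, L, with no cell reused.
Route from O: right 2 to Q, up 3 to H, left 1 to F, down 2 to M, left 1 to L, up 3 to A, right 1 to B — 13 moves in all.
Check: order respected (J at step 7, L at step 9); 13 moves as required.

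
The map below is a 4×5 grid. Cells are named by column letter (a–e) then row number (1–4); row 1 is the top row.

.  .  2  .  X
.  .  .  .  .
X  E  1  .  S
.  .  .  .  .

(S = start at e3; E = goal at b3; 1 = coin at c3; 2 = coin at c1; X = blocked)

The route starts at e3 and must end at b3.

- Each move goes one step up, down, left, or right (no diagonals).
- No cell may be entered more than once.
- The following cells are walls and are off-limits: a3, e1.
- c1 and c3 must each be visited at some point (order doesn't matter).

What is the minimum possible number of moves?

7

Any route passes through c1 and c3 in some order between e3 and b3. Summing Manhattan distances along each leg and taking the cheapest ordering (e3 → c3 → c1 → b3) gives a lower bound of 2 + 2 + 3 = 7 moves.
A route of 7 moves achieves this: e3 → e2 → d2 → d1 → c1 → c2 → c3 → b3.
Since 7 matches the lower bound, it is optimal.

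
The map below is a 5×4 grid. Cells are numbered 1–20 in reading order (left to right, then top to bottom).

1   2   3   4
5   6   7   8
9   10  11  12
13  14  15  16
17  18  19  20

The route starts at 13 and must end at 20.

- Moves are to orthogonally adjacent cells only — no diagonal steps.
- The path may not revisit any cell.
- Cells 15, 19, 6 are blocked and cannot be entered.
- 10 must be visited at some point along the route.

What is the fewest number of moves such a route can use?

Any route passes through 10 somewhere between 13 and 20. Summing Manhattan distances along the two legs (13 → 10 → 20) gives a lower bound of 2 + 4 = 6 moves.
A route of 6 moves achieves this: 13 → 9 → 10 → 11 → 12 → 16 → 20.
Since 6 matches the lower bound, it is optimal.

6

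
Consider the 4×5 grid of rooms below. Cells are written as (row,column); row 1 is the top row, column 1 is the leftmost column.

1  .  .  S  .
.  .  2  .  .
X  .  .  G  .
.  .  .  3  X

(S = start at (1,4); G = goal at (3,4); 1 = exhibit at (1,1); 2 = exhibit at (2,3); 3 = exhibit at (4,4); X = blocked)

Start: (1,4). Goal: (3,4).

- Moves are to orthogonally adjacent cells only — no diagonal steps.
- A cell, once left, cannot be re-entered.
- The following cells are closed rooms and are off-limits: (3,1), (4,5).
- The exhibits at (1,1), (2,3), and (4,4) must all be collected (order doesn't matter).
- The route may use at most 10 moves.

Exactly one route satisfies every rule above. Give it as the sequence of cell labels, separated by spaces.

(1,4) (1,3) (1,2) (1,1) (2,1) (2,2) (2,3) (3,3) (4,3) (4,4) (3,4)

Any route must reach (1,1), (2,3), and (4,4) and still end at (3,4) within 10 moves, so the order of the required stops is forced.
Route from (1,4): left 3 to (1,1), down 1 to (2,1), right 2 to (2,3), down 2 to (4,3), right 1 to (4,4), up 1 to (3,4) — 10 moves in all.
Check: all required cells visited; 10 ≤ 10 moves.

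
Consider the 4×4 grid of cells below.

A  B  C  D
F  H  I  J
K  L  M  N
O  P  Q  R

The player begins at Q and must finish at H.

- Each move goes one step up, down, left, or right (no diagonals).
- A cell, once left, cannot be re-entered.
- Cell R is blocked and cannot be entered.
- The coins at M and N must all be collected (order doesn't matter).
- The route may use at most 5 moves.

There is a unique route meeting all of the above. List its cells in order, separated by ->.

Q -> M -> N -> J -> I -> H

The 5-move cap with required stops at M, N leaves no slack for detours.
Route from Q: up 1 to M, right 1 to N, up 1 to J, left 2 to H — 5 moves in all.
Check: all required cells visited; 5 ≤ 5 moves.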